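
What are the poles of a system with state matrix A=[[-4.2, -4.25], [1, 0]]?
Eigenvalues solve det(λI - A) = 0.
Characteristic polynomial: λ^2 + 4.2*λ + 4.25 = 0.
Factor: (λ + 1.7)(λ + 2.5) = 0.
Roots: -1.7, -2.5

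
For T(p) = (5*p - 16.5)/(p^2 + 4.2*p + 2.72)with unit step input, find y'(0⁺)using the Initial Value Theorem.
IVT: y'(0⁺) = lim_{p→∞} p²·Y(p) = lim_{p→∞} p·T(p).
deg(num) = 1, deg(den) = 2, relative degree = 1, so p·T(p) → (leading num)/(leading den) = 5/1 = 5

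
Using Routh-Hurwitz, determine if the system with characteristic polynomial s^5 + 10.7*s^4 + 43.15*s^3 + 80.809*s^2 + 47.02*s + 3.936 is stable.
Routh array:
s^5: [1, 43.15, 47.02]; s^4: [10.7, 80.809, 3.936]; s^3: [35.5978, 46.6521]; s^2: [66.7863, 3.936]; s^1: [44.5542]; s^0: [3.936]
First column: [1, 10.7, 35.5978, 66.7863, 44.5542, 3.936]. Sign changes = 0.
Yes, stable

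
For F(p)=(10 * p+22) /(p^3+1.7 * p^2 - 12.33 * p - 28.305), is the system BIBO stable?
Denominator: p^3 + 1.7*p^2 - 12.33*p - 28.305 = (p - 3.7)(p^2 + 5.4*p + 7.65). Poles: -2.7 + 0.6j, -2.7 - 0.6j, 3.7. All Re(p)<0: No (unstable)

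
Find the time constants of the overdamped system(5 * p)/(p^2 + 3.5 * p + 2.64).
Overdamped: real poles at -2.4, -1.1. τ = -1/pole → τ₁ = 0.4167, τ₂ = 0.9091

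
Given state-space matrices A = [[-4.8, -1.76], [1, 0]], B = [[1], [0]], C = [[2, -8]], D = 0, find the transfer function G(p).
G(p) = C(pI - A)⁻¹B + D.
Characteristic polynomial det(pI - A) = p^2 + 4.8*p + 1.76.
Numerator from C·adj(pI-A)·B + D·det(pI-A) = 2*p - 8.
G(p) = (2*p - 8)/(p^2 + 4.8*p + 1.76)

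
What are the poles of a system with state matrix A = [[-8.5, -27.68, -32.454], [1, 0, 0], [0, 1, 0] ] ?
Eigenvalues solve det(λI - A) = 0.
Characteristic polynomial: λ^3 + 8.5*λ^2 + 27.68*λ + 32.454 = 0.
Factor: (λ + 2.7)(λ^2 + 5.8*λ + 12.02) = 0.
Roots: -2.7, -2.9 + 1.9j, -2.9 - 1.9j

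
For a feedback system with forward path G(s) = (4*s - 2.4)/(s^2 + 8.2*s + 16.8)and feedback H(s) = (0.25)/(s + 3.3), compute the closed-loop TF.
Closed-loop T = G/(1+GH).
Numerator: G_num * H_den = 4*s^2 + 10.8*s - 7.92.
Denominator: G_den * H_den + G_num * H_num = (s^3 + 11.5*s^2 + 43.86*s + 55.44) + (s - 0.6) = s^3 + 11.5*s^2 + 44.86*s + 54.84.
T(s) = (4*s^2 + 10.8*s - 7.92)/(s^3 + 11.5*s^2 + 44.86*s + 54.84)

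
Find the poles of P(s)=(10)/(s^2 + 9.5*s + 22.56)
Set denominator = 0: s^2 + 9.5*s + 22.56 = (s + 4.8)(s + 4.7) = 0 → Poles: -4.7, -4.8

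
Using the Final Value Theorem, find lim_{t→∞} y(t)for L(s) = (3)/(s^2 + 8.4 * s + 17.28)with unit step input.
FVT: lim_{t→∞} y(t) = lim_{s→0} s*Y(s) where Y(s) = L(s)/s.
= lim_{s→0} L(s) = L(0) = num(0)/den(0) = 3/17.28 = 0.1736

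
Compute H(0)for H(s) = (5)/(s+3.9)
DC gain = H(0) = num(0)/den(0) = 5/3.9 = 1.282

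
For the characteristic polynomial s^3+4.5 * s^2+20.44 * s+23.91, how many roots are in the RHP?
s^3 + 4.5*s^2 + 20.44*s + 23.91 = (s + 1.5)(s^2 + 3*s + 15.94). Poles: -1.5, -1.5 + 3.7j, -1.5 - 3.7j. RHP poles (Re>0): 0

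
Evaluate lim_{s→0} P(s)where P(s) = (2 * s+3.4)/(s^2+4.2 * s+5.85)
DC gain = P(0) = num(0)/den(0) = 3.4/5.85 = 0.5812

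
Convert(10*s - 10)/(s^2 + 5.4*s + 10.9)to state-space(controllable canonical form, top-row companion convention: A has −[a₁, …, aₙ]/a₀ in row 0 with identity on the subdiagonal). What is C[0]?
Reachable canonical form: C = numerator coefficients (right-aligned, zero-padded to length n).
num = 10*s - 10, C = [[10, -10]].
C[0] = 10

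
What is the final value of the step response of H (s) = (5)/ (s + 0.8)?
FVT: lim_{t→∞} y(t) = lim_{s→0} s*Y(s) where Y(s) = H(s)/s.
= lim_{s→0} H(s) = H(0) = num(0)/den(0) = 5/0.8 = 6.25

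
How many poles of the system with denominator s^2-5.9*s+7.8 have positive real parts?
s^2 - 5.9*s + 7.8 = (s - 2)(s - 3.9). Poles: 2, 3.9. RHP poles (Re>0): 2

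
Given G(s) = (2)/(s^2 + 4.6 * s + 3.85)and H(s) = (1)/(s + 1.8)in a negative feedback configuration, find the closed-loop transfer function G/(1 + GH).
Closed-loop T = G/(1+GH).
Numerator: G_num * H_den = 2*s + 3.6.
Denominator: G_den * H_den + G_num * H_num = (s^3 + 6.4*s^2 + 12.13*s + 6.93) + (2) = s^3 + 6.4*s^2 + 12.13*s + 8.93.
T(s) = (2*s + 3.6)/(s^3 + 6.4*s^2 + 12.13*s + 8.93)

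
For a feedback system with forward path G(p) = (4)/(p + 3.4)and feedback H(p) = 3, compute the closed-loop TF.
Closed-loop T = G/(1+GH).
Numerator: G_num * H_den = 4.
Denominator: G_den * H_den + G_num * H_num = (p + 3.4) + (12) = p + 15.4.
T(p) = (4)/(p + 15.4)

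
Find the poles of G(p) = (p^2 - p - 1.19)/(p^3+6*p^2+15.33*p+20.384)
Set denominator = 0: p^3 + 6*p^2 + 15.33*p + 20.384 = (p + 3.2)(p^2 + 2.8*p + 6.37) = 0 → Poles: -1.4 + 2.1j, -1.4 - 2.1j, -3.2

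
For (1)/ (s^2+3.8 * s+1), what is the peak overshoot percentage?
Standard form: ωn²/(s²+2ζωn·s+ωn²) → ωn = 1, ζ = 1.9.
ζ ≥ 1, so the response is non-oscillatory: peak overshoot = 0%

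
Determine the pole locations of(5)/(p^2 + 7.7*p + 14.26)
Set denominator = 0: p^2 + 7.7*p + 14.26 = (p + 4.6)(p + 3.1) = 0 → Poles: -3.1, -4.6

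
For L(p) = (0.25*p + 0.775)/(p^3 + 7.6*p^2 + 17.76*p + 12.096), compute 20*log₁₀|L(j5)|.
Substitute p = j*5: L(j5) = -0.00555595 - 0.00589573j.
|L(j5)| = sqrt(Re² + Im²) = 0.008101.
20*log₁₀(0.008101) = -41.83 dB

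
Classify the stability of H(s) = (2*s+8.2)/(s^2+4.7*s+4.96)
Denominator: s^2 + 4.7*s + 4.96 = (s + 3.1)(s + 1.6). Poles: -1.6, -3.1. Stable (all poles in LHP)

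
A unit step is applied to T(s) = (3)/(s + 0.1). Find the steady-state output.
FVT: lim_{t→∞} y(t) = lim_{s→0} s*Y(s) where Y(s) = T(s)/s.
= lim_{s→0} T(s) = T(0) = num(0)/den(0) = 3/0.1 = 30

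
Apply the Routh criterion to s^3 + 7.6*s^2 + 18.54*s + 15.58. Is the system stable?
Routh array:
s^3: [1, 18.54]; s^2: [7.6, 15.58]; s^1: [16.49]; s^0: [15.58]
First column: [1, 7.6, 16.49, 15.58]. Sign changes = 0.
Yes, stable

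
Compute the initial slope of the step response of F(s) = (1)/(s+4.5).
IVT: y'(0⁺) = lim_{s→∞} s²·Y(s) = lim_{s→∞} s·F(s).
deg(num) = 0, deg(den) = 1, relative degree = 1, so s·F(s) → (leading num)/(leading den) = 1/1 = 1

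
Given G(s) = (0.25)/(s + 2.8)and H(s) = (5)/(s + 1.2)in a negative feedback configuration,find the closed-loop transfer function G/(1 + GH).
Closed-loop T = G/(1+GH).
Numerator: G_num * H_den = 0.25*s + 0.3.
Denominator: G_den * H_den + G_num * H_num = (s^2 + 4*s + 3.36) + (1.25) = s^2 + 4*s + 4.61.
T(s) = (0.25*s + 0.3)/(s^2 + 4*s + 4.61)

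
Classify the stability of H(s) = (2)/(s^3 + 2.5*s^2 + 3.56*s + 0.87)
Denominator: s^3 + 2.5*s^2 + 3.56*s + 0.87 = (s + 0.3)(s^2 + 2.2*s + 2.9). Poles: -0.3, -1.1 + 1.3j, -1.1 - 1.3j. Stable (all poles in LHP)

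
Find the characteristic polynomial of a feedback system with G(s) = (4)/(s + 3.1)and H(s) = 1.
Characteristic poly = G_den * H_den + G_num * H_num = (s + 3.1) + (4) = s + 7.1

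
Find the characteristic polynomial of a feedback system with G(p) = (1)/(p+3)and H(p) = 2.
Characteristic poly = G_den * H_den + G_num * H_num = (p + 3) + (2) = p + 5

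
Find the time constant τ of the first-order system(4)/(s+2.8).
First-order system: τ = -1/pole. Pole = -2.8. τ = -1/(-2.8) = 0.3571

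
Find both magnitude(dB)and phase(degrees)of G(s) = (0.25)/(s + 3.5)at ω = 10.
Substitute s = j*10: G(j10) = 0.0077951 - 0.0222717j.
|G| = 20*log₁₀(sqrt(Re²+Im²)) = -32.54 dB.
∠G = atan2(Im, Re) = -70.71°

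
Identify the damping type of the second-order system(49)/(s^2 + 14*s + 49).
Standard form: ωn²/(s²+2ζωn·s+ωn²) gives ωn=7, ζ=1.
Critically damped (ζ = 1)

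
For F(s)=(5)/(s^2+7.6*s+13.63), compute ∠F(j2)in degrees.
Substitute s = j*2: F(j2) = 0.148714 - 0.23473j.
∠F(j2) = atan2(Im, Re) = atan2(-0.23473, 0.148714) = -57.64°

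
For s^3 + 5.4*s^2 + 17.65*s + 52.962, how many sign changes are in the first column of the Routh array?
Routh array:
s^3: [1, 17.65]; s^2: [5.4, 52.962]; s^1: [7.84222]; s^0: [52.962]
First column: [1, 5.4, 7.84222, 52.962]. Sign changes = 0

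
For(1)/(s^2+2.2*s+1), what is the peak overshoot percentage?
Standard form: ωn²/(s²+2ζωn·s+ωn²) → ωn = 1, ζ = 1.1.
ζ ≥ 1, so the response is non-oscillatory: peak overshoot = 0%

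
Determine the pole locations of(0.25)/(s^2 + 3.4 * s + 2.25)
Set denominator = 0: s^2 + 3.4*s + 2.25 = (s + 2.5)(s + 0.9) = 0 → Poles: -0.9, -2.5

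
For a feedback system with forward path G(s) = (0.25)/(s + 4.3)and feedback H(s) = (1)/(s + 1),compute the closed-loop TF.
Closed-loop T = G/(1+GH).
Numerator: G_num * H_den = 0.25*s + 0.25.
Denominator: G_den * H_den + G_num * H_num = (s^2 + 5.3*s + 4.3) + (0.25) = s^2 + 5.3*s + 4.55.
T(s) = (0.25*s + 0.25)/(s^2 + 5.3*s + 4.55)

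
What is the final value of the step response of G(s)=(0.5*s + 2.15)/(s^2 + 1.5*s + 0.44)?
FVT: lim_{t→∞} y(t) = lim_{s→0} s*Y(s) where Y(s) = G(s)/s.
= lim_{s→0} G(s) = G(0) = num(0)/den(0) = 2.15/0.44 = 4.886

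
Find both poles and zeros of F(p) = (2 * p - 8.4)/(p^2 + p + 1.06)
Set denominator = 0: p^2 + p + 1.06 = 0 → Poles: -0.5 + 0.9j, -0.5 - 0.9j
Set numerator = 0: 2*p - 8.4 = 0 → Zeros: 4.2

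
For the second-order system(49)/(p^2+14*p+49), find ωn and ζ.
Standard form: ωn²/(p²+2ζωn·p+ωn²).
const=49=ωn² → ωn=7, p coeff=14=2ζωn → ζ=1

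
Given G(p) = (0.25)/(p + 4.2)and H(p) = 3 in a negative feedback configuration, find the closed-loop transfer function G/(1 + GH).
Closed-loop T = G/(1+GH).
Numerator: G_num * H_den = 0.25.
Denominator: G_den * H_den + G_num * H_num = (p + 4.2) + (0.75) = p + 4.95.
T(p) = (0.25)/(p + 4.95)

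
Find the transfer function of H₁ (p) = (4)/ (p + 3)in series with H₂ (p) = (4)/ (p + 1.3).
Series: H = H₁ · H₂ = (n₁·n₂)/(d₁·d₂).
Num: n₁·n₂ = 16. Den: d₁·d₂ = p^2 + 4.3*p + 3.9.
H(p) = (16)/(p^2 + 4.3*p + 3.9)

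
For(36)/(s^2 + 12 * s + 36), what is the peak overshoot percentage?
Standard form: ωn²/(s²+2ζωn·s+ωn²) → ωn = 6, ζ = 1.
ζ ≥ 1, so the response is non-oscillatory: peak overshoot = 0%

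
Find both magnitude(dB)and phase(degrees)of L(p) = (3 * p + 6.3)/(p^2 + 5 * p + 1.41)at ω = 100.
Substitute p = j*100: L(j100) = 0.000868163 - 0.0299608j.
|L| = 20*log₁₀(sqrt(Re²+Im²)) = -30.47 dB.
∠L = atan2(Im, Re) = -88.34°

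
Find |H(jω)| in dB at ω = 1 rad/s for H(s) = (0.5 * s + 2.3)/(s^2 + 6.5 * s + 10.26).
Substitute s = j*1: H(j1) = 0.191785 - 0.0806265j.
|H(j1)| = sqrt(Re² + Im²) = 0.208.
20*log₁₀(0.208) = -13.64 dB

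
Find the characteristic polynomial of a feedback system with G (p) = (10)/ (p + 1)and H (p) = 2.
Characteristic poly = G_den * H_den + G_num * H_num = (p + 1) + (20) = p + 21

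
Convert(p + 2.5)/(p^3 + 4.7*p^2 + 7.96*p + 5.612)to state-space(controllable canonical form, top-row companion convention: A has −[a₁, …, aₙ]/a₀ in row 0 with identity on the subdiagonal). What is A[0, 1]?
Reachable canonical form for den = p^3 + 4.7*p^2 + 7.96*p + 5.612: top row of A = -[a₁,a₂,...,aₙ]/a₀, ones on the subdiagonal, zeros elsewhere.
A = [[-4.7, -7.96, -5.612], [1, 0, 0], [0, 1, 0]].
A[0,1] = -7.96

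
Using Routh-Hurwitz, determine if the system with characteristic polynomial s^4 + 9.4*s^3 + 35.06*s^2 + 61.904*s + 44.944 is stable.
Routh array:
s^4: [1, 35.06, 44.944]; s^3: [9.4, 61.904]; s^2: [28.4745, 44.944]; s^1: [47.0671]; s^0: [44.944]
First column: [1, 9.4, 28.4745, 47.0671, 44.944]. Sign changes = 0.
Yes, stable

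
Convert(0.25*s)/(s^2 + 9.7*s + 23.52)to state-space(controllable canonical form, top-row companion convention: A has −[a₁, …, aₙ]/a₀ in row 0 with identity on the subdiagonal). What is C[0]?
Reachable canonical form: C = numerator coefficients (right-aligned, zero-padded to length n).
num = 0.25*s, C = [[0.25, 0]].
C[0] = 0.25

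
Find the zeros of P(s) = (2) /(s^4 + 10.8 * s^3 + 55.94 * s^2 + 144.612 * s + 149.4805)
Numerator is a nonzero constant (2) → Zeros: none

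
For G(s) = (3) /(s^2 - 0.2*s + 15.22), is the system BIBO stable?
Denominator: s^2 - 0.2*s + 15.22. Poles: 0.1 + 3.9j, 0.1 - 3.9j. All Re(p)<0: No (unstable)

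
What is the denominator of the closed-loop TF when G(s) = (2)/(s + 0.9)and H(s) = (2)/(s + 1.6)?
Characteristic poly = G_den * H_den + G_num * H_num = (s^2 + 2.5*s + 1.44) + (4) = s^2 + 2.5*s + 5.44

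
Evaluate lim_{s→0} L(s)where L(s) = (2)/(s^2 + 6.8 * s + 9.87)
DC gain = L(0) = num(0)/den(0) = 2/9.87 = 0.2026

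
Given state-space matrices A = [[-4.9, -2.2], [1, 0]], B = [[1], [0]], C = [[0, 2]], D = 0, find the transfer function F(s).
F(s) = C(sI - A)⁻¹B + D.
Characteristic polynomial det(sI - A) = s^2 + 4.9*s + 2.2.
Numerator from C·adj(sI-A)·B + D·det(sI-A) = 2.
F(s) = (2)/(s^2 + 4.9*s + 2.2)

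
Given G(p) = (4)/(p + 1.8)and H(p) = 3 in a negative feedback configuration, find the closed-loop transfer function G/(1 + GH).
Closed-loop T = G/(1+GH).
Numerator: G_num * H_den = 4.
Denominator: G_den * H_den + G_num * H_num = (p + 1.8) + (12) = p + 13.8.
T(p) = (4)/(p + 13.8)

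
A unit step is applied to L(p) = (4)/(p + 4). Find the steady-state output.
FVT: lim_{t→∞} y(t) = lim_{p→0} p*Y(p) where Y(p) = L(p)/p.
= lim_{p→0} L(p) = L(0) = num(0)/den(0) = 4/4 = 1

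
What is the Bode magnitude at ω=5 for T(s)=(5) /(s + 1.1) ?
Substitute s = j*5: T(j5) = 0.209844 - 0.953834j.
|T(j5)| = sqrt(Re² + Im²) = 0.9766.
20*log₁₀(0.9766) = -0.21 dB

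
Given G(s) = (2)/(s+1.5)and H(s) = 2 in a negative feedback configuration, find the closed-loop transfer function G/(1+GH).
Closed-loop T = G/(1+GH).
Numerator: G_num * H_den = 2.
Denominator: G_den * H_den + G_num * H_num = (s + 1.5) + (4) = s + 5.5.
T(s) = (2)/(s + 5.5)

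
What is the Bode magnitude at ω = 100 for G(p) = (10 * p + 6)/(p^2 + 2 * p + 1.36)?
Substitute p = j*100: G(j100) = 0.0013999 - 0.0999856j.
|G(j100)| = sqrt(Re² + Im²) = 0.1.
20*log₁₀(0.1) = -20.00 dB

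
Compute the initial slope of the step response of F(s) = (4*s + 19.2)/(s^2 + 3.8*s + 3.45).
IVT: y'(0⁺) = lim_{s→∞} s²·Y(s) = lim_{s→∞} s·F(s).
deg(num) = 1, deg(den) = 2, relative degree = 1, so s·F(s) → (leading num)/(leading den) = 4/1 = 4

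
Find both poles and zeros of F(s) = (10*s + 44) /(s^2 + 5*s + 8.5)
Set denominator = 0: s^2 + 5*s + 8.5 = 0 → Poles: -2.5 + 1.5j, -2.5 - 1.5j
Set numerator = 0: 10*s + 44 = 0 → Zeros: -4.4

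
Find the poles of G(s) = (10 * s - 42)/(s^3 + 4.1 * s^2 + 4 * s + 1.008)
Set denominator = 0: s^3 + 4.1*s^2 + 4*s + 1.008 = (s + 0.4)(s + 2.8)(s + 0.9) = 0 → Poles: -0.4, -0.9, -2.8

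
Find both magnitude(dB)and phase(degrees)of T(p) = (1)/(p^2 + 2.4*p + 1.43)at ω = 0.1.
Substitute p = j*0.1: T(j0.1) = 0.684667 - 0.115718j.
|T| = 20*log₁₀(sqrt(Re²+Im²)) = -3.17 dB.
∠T = atan2(Im, Re) = -9.59°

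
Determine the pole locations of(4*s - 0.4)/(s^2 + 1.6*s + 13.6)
Set denominator = 0: s^2 + 1.6*s + 13.6 = 0 → Poles: -0.8 + 3.6j, -0.8 - 3.6j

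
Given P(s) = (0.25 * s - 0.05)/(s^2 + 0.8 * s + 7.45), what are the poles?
Set denominator = 0: s^2 + 0.8*s + 7.45 = 0 → Poles: -0.4 + 2.7j, -0.4 - 2.7j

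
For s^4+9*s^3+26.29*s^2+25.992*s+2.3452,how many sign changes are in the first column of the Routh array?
Routh array:
s^4: [1, 26.29, 2.3452]; s^3: [9, 25.992]; s^2: [23.402, 2.3452]; s^1: [25.0901]; s^0: [2.3452]
First column: [1, 9, 23.402, 25.0901, 2.3452]. Sign changes = 0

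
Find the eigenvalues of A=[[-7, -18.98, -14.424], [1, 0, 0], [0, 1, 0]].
Eigenvalues solve det(λI - A) = 0.
Characteristic polynomial: λ^3 + 7*λ^2 + 18.98*λ + 14.424 = 0.
Factor: (λ + 1.2)(λ^2 + 5.8*λ + 12.02) = 0.
Roots: -1.2, -2.9 + 1.9j, -2.9 - 1.9j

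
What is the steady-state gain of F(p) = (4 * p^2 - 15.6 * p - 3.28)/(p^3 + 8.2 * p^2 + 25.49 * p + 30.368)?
DC gain = F(0) = num(0)/den(0) = -3.28/30.368 = -0.108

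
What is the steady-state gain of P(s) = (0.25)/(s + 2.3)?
DC gain = P(0) = num(0)/den(0) = 0.25/2.3 = 0.1087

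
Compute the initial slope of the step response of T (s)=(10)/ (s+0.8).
IVT: y'(0⁺) = lim_{s→∞} s²·Y(s) = lim_{s→∞} s·T(s).
deg(num) = 0, deg(den) = 1, relative degree = 1, so s·T(s) → (leading num)/(leading den) = 10/1 = 10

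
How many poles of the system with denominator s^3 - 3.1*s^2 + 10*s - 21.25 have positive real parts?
s^3 - 3.1*s^2 + 10*s - 21.25 = (s - 2.5)(s^2 - 0.6*s + 8.5). Poles: 0.3 + 2.9j, 0.3 - 2.9j, 2.5. RHP poles (Re>0): 3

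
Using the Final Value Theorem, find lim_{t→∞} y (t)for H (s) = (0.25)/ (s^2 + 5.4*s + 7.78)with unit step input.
FVT: lim_{t→∞} y(t) = lim_{s→0} s*Y(s) where Y(s) = H(s)/s.
= lim_{s→0} H(s) = H(0) = num(0)/den(0) = 0.25/7.78 = 0.03213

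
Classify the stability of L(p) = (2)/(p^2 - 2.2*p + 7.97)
Denominator: p^2 - 2.2*p + 7.97. Poles: 1.1 + 2.6j, 1.1 - 2.6j. Unstable (2 pole(s) in RHP)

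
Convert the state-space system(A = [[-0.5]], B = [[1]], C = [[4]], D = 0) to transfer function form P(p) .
P(p) = C(pI - A)⁻¹B + D.
Characteristic polynomial det(pI - A) = p + 0.5.
Numerator from C·adj(pI-A)·B + D·det(pI-A) = 4.
P(p) = (4)/(p + 0.5)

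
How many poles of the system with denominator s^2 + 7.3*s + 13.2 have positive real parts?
s^2 + 7.3*s + 13.2 = (s + 3.3)(s + 4). Poles: -3.3, -4. RHP poles (Re>0): 0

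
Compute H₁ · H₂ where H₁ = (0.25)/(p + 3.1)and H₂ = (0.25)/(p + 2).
Series: H = H₁ · H₂ = (n₁·n₂)/(d₁·d₂).
Num: n₁·n₂ = 0.0625. Den: d₁·d₂ = p^2 + 5.1*p + 6.2.
H(p) = (0.0625)/(p^2 + 5.1*p + 6.2)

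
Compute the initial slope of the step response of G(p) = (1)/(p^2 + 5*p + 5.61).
IVT: y'(0⁺) = lim_{p→∞} p²·Y(p) = lim_{p→∞} p·G(p).
deg(num) = 0, deg(den) = 2, relative degree = 2 ≥ 2, so p·G(p) → 0. Initial slope = 0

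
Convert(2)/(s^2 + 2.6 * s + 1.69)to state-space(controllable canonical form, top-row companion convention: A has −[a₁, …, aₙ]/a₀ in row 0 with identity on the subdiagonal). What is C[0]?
Reachable canonical form: C = numerator coefficients (right-aligned, zero-padded to length n).
num = 2, C = [[0, 2]].
C[0] = 0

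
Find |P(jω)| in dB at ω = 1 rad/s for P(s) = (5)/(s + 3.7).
Substitute s = j*1: P(j1) = 1.25936 - 0.340368j.
|P(j1)| = sqrt(Re² + Im²) = 1.305.
20*log₁₀(1.305) = 2.31 dB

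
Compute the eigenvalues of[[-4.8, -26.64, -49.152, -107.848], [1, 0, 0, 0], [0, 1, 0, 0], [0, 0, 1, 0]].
Eigenvalues solve det(λI - A) = 0.
Characteristic polynomial: λ^4 + 4.8*λ^3 + 26.64*λ^2 + 49.152*λ + 107.848 = 0.
Factor: (λ^2 + 2*λ + 8.84)(λ^2 + 2.8*λ + 12.2) = 0.
Roots: -1 + 2.8j, -1 - 2.8j, -1.4 + 3.2j, -1.4 - 3.2j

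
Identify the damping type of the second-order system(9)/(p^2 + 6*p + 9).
Standard form: ωn²/(p²+2ζωn·p+ωn²) gives ωn=3, ζ=1.
Critically damped (ζ = 1)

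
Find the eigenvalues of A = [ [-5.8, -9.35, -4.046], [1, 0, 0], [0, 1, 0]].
Eigenvalues solve det(λI - A) = 0.
Characteristic polynomial: λ^3 + 5.8*λ^2 + 9.35*λ + 4.046 = 0.
Factor: (λ + 1.7)(λ + 3.4)(λ + 0.7) = 0.
Roots: -0.7, -1.7, -3.4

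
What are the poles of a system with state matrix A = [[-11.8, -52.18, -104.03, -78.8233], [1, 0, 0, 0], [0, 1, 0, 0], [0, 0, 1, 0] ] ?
Eigenvalues solve det(λI - A) = 0.
Characteristic polynomial: λ^4 + 11.8*λ^3 + 52.18*λ^2 + 104.03*λ + 78.8233 = 0.
Factor: (λ + 4.3)(λ + 2.3)(λ^2 + 5.2*λ + 7.97) = 0.
Roots: -2.3, -2.6 + 1.1j, -2.6 - 1.1j, -4.3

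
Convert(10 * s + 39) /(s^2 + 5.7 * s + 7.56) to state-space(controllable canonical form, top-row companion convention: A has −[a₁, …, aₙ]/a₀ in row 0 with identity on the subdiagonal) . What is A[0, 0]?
Reachable canonical form for den = s^2 + 5.7*s + 7.56: top row of A = -[a₁,a₂,...,aₙ]/a₀, ones on the subdiagonal, zeros elsewhere.
A = [[-5.7, -7.56], [1, 0]].
A[0,0] = -5.7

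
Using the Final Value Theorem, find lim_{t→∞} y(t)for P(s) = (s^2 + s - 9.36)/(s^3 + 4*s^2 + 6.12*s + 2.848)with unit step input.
FVT: lim_{t→∞} y(t) = lim_{s→0} s*Y(s) where Y(s) = P(s)/s.
= lim_{s→0} P(s) = P(0) = num(0)/den(0) = -9.36/2.848 = -3.287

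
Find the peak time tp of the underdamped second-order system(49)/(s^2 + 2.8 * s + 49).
Standard form: ωn²/(s²+2ζωn·s+ωn²) → ωn = 7, ζ = 0.2.
ωd = ωn·√(1-ζ²) = 7·√(1-0.2²) = 6.859.
tp = π/ωd = π/6.859 = 0.4581 s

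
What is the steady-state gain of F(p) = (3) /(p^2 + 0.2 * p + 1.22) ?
DC gain = F(0) = num(0)/den(0) = 3/1.22 = 2.459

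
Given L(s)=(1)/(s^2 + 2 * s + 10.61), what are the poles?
Set denominator = 0: s^2 + 2*s + 10.61 = 0 → Poles: -1 + 3.1j, -1 - 3.1j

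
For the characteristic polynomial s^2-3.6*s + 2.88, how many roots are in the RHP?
s^2 - 3.6*s + 2.88 = (s - 1.2)(s - 2.4). Poles: 1.2, 2.4. RHP poles (Re>0): 2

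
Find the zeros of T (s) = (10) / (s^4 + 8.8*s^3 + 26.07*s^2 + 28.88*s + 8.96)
Numerator is a nonzero constant (10) → Zeros: none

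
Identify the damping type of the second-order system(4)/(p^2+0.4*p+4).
Standard form: ωn²/(p²+2ζωn·p+ωn²) gives ωn=2, ζ=0.1.
Underdamped (ζ = 0.1 < 1)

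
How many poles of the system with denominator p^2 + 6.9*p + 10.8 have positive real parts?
p^2 + 6.9*p + 10.8 = (p + 4.5)(p + 2.4). Poles: -2.4, -4.5. RHP poles (Re>0): 0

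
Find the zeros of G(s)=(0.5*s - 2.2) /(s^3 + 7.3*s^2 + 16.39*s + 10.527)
Set numerator = 0: 0.5*s - 2.2 = 0 → Zeros: 4.4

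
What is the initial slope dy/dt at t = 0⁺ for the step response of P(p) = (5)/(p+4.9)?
IVT: y'(0⁺) = lim_{p→∞} p²·Y(p) = lim_{p→∞} p·P(p).
deg(num) = 0, deg(den) = 1, relative degree = 1, so p·P(p) → (leading num)/(leading den) = 5/1 = 5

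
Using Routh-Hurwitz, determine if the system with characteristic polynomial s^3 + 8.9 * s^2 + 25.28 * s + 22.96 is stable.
Routh array:
s^3: [1, 25.28]; s^2: [8.9, 22.96]; s^1: [22.7002]; s^0: [22.96]
First column: [1, 8.9, 22.7002, 22.96]. Sign changes = 0.
Yes, stable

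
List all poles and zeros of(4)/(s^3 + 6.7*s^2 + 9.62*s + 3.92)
Set denominator = 0: s^3 + 6.7*s^2 + 9.62*s + 3.92 = (s + 1)(s + 0.8)(s + 4.9) = 0 → Poles: -0.8, -1, -4.9
Numerator is a nonzero constant (4) → Zeros: none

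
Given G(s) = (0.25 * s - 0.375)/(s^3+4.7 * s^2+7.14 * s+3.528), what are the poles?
Set denominator = 0: s^3 + 4.7*s^2 + 7.14*s + 3.528 = (s + 1.4)(s + 2.1)(s + 1.2) = 0 → Poles: -1.2, -1.4, -2.1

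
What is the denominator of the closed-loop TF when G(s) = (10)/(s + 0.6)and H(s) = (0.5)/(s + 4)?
Characteristic poly = G_den * H_den + G_num * H_num = (s^2 + 4.6*s + 2.4) + (5) = s^2 + 4.6*s + 7.4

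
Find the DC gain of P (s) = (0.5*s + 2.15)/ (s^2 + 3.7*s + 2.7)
DC gain = P(0) = num(0)/den(0) = 2.15/2.7 = 0.7963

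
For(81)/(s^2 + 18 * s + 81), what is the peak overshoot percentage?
Standard form: ωn²/(s²+2ζωn·s+ωn²) → ωn = 9, ζ = 1.
ζ ≥ 1, so the response is non-oscillatory: peak overshoot = 0%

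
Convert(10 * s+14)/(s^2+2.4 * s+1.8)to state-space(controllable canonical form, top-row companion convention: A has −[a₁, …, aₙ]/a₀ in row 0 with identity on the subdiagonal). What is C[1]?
Reachable canonical form: C = numerator coefficients (right-aligned, zero-padded to length n).
num = 10*s + 14, C = [[10, 14]].
C[1] = 14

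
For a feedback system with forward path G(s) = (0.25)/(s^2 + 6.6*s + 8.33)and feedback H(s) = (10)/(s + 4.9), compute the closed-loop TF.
Closed-loop T = G/(1+GH).
Numerator: G_num * H_den = 0.25*s + 1.225.
Denominator: G_den * H_den + G_num * H_num = (s^3 + 11.5*s^2 + 40.67*s + 40.817) + (2.5) = s^3 + 11.5*s^2 + 40.67*s + 43.317.
T(s) = (0.25*s + 1.225)/(s^3 + 11.5*s^2 + 40.67*s + 43.317)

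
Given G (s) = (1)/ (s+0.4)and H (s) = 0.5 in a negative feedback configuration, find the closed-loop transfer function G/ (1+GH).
Closed-loop T = G/(1+GH).
Numerator: G_num * H_den = 1.
Denominator: G_den * H_den + G_num * H_num = (s + 0.4) + (0.5) = s + 0.9.
T(s) = (1)/(s + 0.9)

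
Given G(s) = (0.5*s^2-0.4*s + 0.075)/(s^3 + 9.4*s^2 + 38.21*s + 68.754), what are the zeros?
Set numerator = 0: 0.5*s^2 - 0.4*s + 0.075 = 0.5*(s - 0.5)(s - 0.3) = 0 → Zeros: 0.3, 0.5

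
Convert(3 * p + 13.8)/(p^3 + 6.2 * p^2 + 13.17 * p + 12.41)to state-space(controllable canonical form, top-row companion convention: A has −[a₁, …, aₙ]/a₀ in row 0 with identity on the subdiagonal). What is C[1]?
Reachable canonical form: C = numerator coefficients (right-aligned, zero-padded to length n).
num = 3*p + 13.8, C = [[0, 3, 13.8]].
C[1] = 3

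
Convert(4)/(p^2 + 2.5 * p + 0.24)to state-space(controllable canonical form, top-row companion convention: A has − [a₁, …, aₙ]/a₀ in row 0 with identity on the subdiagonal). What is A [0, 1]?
Reachable canonical form for den = p^2 + 2.5*p + 0.24: top row of A = -[a₁,a₂,...,aₙ]/a₀, ones on the subdiagonal, zeros elsewhere.
A = [[-2.5, -0.24], [1, 0]].
A[0,1] = -0.24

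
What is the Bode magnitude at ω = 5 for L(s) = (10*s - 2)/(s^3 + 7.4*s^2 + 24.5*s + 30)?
Substitute s = j*5: L(j5) = 0.00769831 - 0.322705j.
|L(j5)| = sqrt(Re² + Im²) = 0.3228.
20*log₁₀(0.3228) = -9.82 dB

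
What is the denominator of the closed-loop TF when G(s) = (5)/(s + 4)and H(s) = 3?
Characteristic poly = G_den * H_den + G_num * H_num = (s + 4) + (15) = s + 19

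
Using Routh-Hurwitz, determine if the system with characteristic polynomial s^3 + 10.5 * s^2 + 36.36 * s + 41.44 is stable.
Routh array:
s^3: [1, 36.36]; s^2: [10.5, 41.44]; s^1: [32.4133]; s^0: [41.44]
First column: [1, 10.5, 32.4133, 41.44]. Sign changes = 0.
Yes, stable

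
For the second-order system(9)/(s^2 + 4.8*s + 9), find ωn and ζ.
Standard form: ωn²/(s²+2ζωn·s+ωn²).
const=9=ωn² → ωn=3, s coeff=4.8=2ζωn → ζ=0.8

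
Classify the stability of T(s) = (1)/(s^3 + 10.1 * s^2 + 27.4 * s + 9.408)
Denominator: s^3 + 10.1*s^2 + 27.4*s + 9.408 = (s + 4.8)(s + 0.4)(s + 4.9). Poles: -0.4, -4.8, -4.9. Stable (all poles in LHP)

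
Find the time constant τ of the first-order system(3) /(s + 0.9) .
First-order system: τ = -1/pole. Pole = -0.9. τ = -1/(-0.9) = 1.111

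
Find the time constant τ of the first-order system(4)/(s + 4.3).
First-order system: τ = -1/pole. Pole = -4.3. τ = -1/(-4.3) = 0.2326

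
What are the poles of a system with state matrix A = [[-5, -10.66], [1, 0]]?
Eigenvalues solve det(λI - A) = 0.
Characteristic polynomial: λ^2 + 5*λ + 10.66 = 0.
Roots: -2.5 + 2.1j, -2.5 - 2.1j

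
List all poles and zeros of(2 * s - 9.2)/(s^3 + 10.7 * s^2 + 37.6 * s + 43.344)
Set denominator = 0: s^3 + 10.7*s^2 + 37.6*s + 43.344 = (s + 3.6)(s + 4.3)(s + 2.8) = 0 → Poles: -2.8, -3.6, -4.3
Set numerator = 0: 2*s - 9.2 = 0 → Zeros: 4.6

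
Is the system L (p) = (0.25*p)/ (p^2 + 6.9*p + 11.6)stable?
Denominator: p^2 + 6.9*p + 11.6 = (p + 2.9)(p + 4). Poles: -2.9, -4. All Re(p)<0: Yes (stable)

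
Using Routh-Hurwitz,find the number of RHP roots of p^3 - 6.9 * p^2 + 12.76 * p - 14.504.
Routh array:
p^3: [1, 12.76]; p^2: [-6.9, -14.504]; p^1: [10.658]; p^0: [-14.504]
First column: [1, -6.9, 10.658, -14.504]. Sign changes = RHP roots = 3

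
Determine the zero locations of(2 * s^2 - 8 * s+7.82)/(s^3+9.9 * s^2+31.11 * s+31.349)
Set numerator = 0: 2*s^2 - 8*s + 7.82 = 2*(s - 2.3)(s - 1.7) = 0 → Zeros: 1.7, 2.3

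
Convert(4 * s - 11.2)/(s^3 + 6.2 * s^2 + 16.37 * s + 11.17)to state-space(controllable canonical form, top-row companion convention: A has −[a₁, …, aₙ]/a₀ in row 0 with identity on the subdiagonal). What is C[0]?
Reachable canonical form: C = numerator coefficients (right-aligned, zero-padded to length n).
num = 4*s - 11.2, C = [[0, 4, -11.2]].
C[0] = 0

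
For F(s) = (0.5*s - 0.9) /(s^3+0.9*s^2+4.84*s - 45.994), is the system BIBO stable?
Denominator: s^3 + 0.9*s^2 + 4.84*s - 45.994 = (s - 2.9)(s^2 + 3.8*s + 15.86). Poles: -1.9 + 3.5j, -1.9 - 3.5j, 2.9. All Re(p)<0: No (unstable)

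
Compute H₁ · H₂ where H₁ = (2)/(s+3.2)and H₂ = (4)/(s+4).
Series: H = H₁ · H₂ = (n₁·n₂)/(d₁·d₂).
Num: n₁·n₂ = 8. Den: d₁·d₂ = s^2 + 7.2*s + 12.8.
H(s) = (8)/(s^2 + 7.2*s + 12.8)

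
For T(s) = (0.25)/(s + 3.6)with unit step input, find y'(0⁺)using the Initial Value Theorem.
IVT: y'(0⁺) = lim_{s→∞} s²·Y(s) = lim_{s→∞} s·T(s).
deg(num) = 0, deg(den) = 1, relative degree = 1, so s·T(s) → (leading num)/(leading den) = 0.25/1 = 0.25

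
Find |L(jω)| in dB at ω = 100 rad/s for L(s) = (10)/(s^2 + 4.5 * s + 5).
Substitute s = j*100: L(j100) = -0.000998476 - 4.49539e-05j.
|L(j100)| = sqrt(Re² + Im²) = 0.0009995.
20*log₁₀(0.0009995) = -60.00 dB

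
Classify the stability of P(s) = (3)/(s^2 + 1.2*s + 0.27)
Denominator: s^2 + 1.2*s + 0.27 = (s + 0.9)(s + 0.3). Poles: -0.3, -0.9. Stable (all poles in LHP)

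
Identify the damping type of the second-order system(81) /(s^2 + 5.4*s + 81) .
Standard form: ωn²/(s²+2ζωn·s+ωn²) gives ωn=9, ζ=0.3.
Underdamped (ζ = 0.3 < 1)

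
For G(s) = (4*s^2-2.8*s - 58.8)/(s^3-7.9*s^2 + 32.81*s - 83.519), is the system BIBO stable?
Denominator: s^3 - 7.9*s^2 + 32.81*s - 83.519 = (s - 4.7)(s^2 - 3.2*s + 17.77). Poles: 1.6 + 3.9j, 1.6 - 3.9j, 4.7. All Re(p)<0: No (unstable)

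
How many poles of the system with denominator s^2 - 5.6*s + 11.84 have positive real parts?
Poles: 2.8 + 2j, 2.8 - 2j. RHP poles (Re>0): 2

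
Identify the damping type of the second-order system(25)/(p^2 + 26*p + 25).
Standard form: ωn²/(p²+2ζωn·p+ωn²) gives ωn=5, ζ=2.6.
Overdamped (ζ = 2.6 > 1)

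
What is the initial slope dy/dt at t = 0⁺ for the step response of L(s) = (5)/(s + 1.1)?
IVT: y'(0⁺) = lim_{s→∞} s²·Y(s) = lim_{s→∞} s·L(s).
deg(num) = 0, deg(den) = 1, relative degree = 1, so s·L(s) → (leading num)/(leading den) = 5/1 = 5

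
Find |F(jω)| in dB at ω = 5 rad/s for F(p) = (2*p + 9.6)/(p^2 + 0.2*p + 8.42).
Substitute p = j*5: F(j5) = -0.540667 - 0.635746j.
|F(j5)| = sqrt(Re² + Im²) = 0.8346.
20*log₁₀(0.8346) = -1.57 dB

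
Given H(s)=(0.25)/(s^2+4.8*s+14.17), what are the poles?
Set denominator = 0: s^2 + 4.8*s + 14.17 = 0 → Poles: -2.4 + 2.9j, -2.4 - 2.9j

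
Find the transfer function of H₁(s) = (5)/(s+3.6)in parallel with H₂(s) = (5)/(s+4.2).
Parallel: H = H₁ + H₂ = (n₁·d₂ + n₂·d₁)/(d₁·d₂).
n₁·d₂ = 5*s + 21. n₂·d₁ = 5*s + 18. Sum = 10*s + 39. d₁·d₂ = s^2 + 7.8*s + 15.12.
H(s) = (10*s + 39)/(s^2 + 7.8*s + 15.12)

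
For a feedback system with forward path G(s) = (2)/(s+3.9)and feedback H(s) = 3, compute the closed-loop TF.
Closed-loop T = G/(1+GH).
Numerator: G_num * H_den = 2.
Denominator: G_den * H_den + G_num * H_num = (s + 3.9) + (6) = s + 9.9.
T(s) = (2)/(s + 9.9)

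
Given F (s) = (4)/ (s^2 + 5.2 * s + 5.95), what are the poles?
Set denominator = 0: s^2 + 5.2*s + 5.95 = (s + 3.5)(s + 1.7) = 0 → Poles: -1.7, -3.5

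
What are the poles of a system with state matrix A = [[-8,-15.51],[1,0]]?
Eigenvalues solve det(λI - A) = 0.
Characteristic polynomial: λ^2 + 8*λ + 15.51 = 0.
Factor: (λ + 4.7)(λ + 3.3) = 0.
Roots: -3.3, -4.7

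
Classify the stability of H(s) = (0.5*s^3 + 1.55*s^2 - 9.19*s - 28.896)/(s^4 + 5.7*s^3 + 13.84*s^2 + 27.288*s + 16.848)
Denominator: s^4 + 5.7*s^3 + 13.84*s^2 + 27.288*s + 16.848 = (s + 0.9)(s + 3.6)(s^2 + 1.2*s + 5.2). Poles: -0.6 + 2.2j, -0.6 - 2.2j, -0.9, -3.6. Stable (all poles in LHP)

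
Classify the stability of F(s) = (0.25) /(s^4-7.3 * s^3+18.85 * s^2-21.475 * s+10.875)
Denominator: s^4 - 7.3*s^3 + 18.85*s^2 - 21.475*s + 10.875 = (s - 3)(s - 2.5)(s^2 - 1.8*s + 1.45). Poles: 0.9 + 0.8j, 0.9 - 0.8j, 2.5, 3. Unstable (4 pole(s) in RHP)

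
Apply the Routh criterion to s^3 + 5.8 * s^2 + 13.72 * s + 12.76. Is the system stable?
Routh array:
s^3: [1, 13.72]; s^2: [5.8, 12.76]; s^1: [11.52]; s^0: [12.76]
First column: [1, 5.8, 11.52, 12.76]. Sign changes = 0.
Yes, stable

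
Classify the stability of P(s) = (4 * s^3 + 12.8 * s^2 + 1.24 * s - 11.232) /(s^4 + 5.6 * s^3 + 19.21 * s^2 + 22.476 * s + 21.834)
Denominator: s^4 + 5.6*s^3 + 19.21*s^2 + 22.476*s + 21.834 = (s^2 + 1.2*s + 1.8)(s^2 + 4.4*s + 12.13). Poles: -0.6 + 1.2j, -0.6 - 1.2j, -2.2 + 2.7j, -2.2 - 2.7j. Stable (all poles in LHP)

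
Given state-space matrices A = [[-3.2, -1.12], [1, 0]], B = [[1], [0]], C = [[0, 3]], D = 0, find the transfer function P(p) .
P(p) = C(pI - A)⁻¹B + D.
Characteristic polynomial det(pI - A) = p^2 + 3.2*p + 1.12.
Numerator from C·adj(pI-A)·B + D·det(pI-A) = 3.
P(p) = (3)/(p^2 + 3.2*p + 1.12)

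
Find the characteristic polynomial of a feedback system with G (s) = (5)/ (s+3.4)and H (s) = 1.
Characteristic poly = G_den * H_den + G_num * H_num = (s + 3.4) + (5) = s + 8.4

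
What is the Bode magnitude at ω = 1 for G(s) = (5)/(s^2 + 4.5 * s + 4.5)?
Substitute s = j*1: G(j1) = 0.538462 - 0.692308j.
|G(j1)| = sqrt(Re² + Im²) = 0.8771.
20*log₁₀(0.8771) = -1.14 dB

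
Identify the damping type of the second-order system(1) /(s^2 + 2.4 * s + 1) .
Standard form: ωn²/(s²+2ζωn·s+ωn²) gives ωn=1, ζ=1.2.
Overdamped (ζ = 1.2 > 1)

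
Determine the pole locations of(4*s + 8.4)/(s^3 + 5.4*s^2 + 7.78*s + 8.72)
Set denominator = 0: s^3 + 5.4*s^2 + 7.78*s + 8.72 = (s + 4)(s^2 + 1.4*s + 2.18) = 0 → Poles: -0.7 + 1.3j, -0.7 - 1.3j, -4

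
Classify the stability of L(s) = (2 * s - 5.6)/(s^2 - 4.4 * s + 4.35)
Denominator: s^2 - 4.4*s + 4.35 = (s - 1.5)(s - 2.9). Poles: 1.5, 2.9. Unstable (2 pole(s) in RHP)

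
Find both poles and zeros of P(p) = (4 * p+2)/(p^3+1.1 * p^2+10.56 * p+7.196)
Set denominator = 0: p^3 + 1.1*p^2 + 10.56*p + 7.196 = (p + 0.7)(p^2 + 0.4*p + 10.28) = 0 → Poles: -0.2 + 3.2j, -0.2 - 3.2j, -0.7
Set numerator = 0: 4*p + 2 = 0 → Zeros: -0.5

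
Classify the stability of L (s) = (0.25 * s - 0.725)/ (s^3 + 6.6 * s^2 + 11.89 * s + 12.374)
Denominator: s^3 + 6.6*s^2 + 11.89*s + 12.374 = (s + 4.6)(s^2 + 2*s + 2.69). Poles: -1 + 1.3j, -1 - 1.3j, -4.6. Stable (all poles in LHP)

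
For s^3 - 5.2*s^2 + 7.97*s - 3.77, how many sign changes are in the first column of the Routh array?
Routh array:
s^3: [1, 7.97]; s^2: [-5.2, -3.77]; s^1: [7.245]; s^0: [-3.77]
First column: [1, -5.2, 7.245, -3.77]. Sign changes = 3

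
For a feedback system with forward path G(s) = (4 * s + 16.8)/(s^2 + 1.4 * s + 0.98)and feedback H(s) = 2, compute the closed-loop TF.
Closed-loop T = G/(1+GH).
Numerator: G_num * H_den = 4*s + 16.8.
Denominator: G_den * H_den + G_num * H_num = (s^2 + 1.4*s + 0.98) + (8*s + 33.6) = s^2 + 9.4*s + 34.58.
T(s) = (4*s + 16.8)/(s^2 + 9.4*s + 34.58)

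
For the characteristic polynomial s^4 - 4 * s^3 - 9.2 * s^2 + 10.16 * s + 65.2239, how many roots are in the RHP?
s^4 - 4*s^3 - 9.2*s^2 + 10.16*s + 65.2239 = (s - 4.9)(s - 2.7)(s^2 + 3.6*s + 4.93). Poles: -1.8 + 1.3j, -1.8 - 1.3j, 2.7, 4.9. RHP poles (Re>0): 2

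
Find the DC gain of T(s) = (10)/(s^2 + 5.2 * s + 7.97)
DC gain = T(0) = num(0)/den(0) = 10/7.97 = 1.255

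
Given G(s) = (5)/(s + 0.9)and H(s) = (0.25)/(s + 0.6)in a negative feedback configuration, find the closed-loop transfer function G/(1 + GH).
Closed-loop T = G/(1+GH).
Numerator: G_num * H_den = 5*s + 3.
Denominator: G_den * H_den + G_num * H_num = (s^2 + 1.5*s + 0.54) + (1.25) = s^2 + 1.5*s + 1.79.
T(s) = (5*s + 3)/(s^2 + 1.5*s + 1.79)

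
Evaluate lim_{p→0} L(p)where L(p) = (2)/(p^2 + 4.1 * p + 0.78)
DC gain = L(0) = num(0)/den(0) = 2/0.78 = 2.564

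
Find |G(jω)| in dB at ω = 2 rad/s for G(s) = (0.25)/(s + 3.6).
Substitute s = j*2: G(j2) = 0.053066 - 0.0294811j.
|G(j2)| = sqrt(Re² + Im²) = 0.06071.
20*log₁₀(0.06071) = -24.34 dB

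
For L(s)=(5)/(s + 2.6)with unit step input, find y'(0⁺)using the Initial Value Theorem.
IVT: y'(0⁺) = lim_{s→∞} s²·Y(s) = lim_{s→∞} s·L(s).
deg(num) = 0, deg(den) = 1, relative degree = 1, so s·L(s) → (leading num)/(leading den) = 5/1 = 5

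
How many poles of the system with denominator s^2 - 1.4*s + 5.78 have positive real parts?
Poles: 0.7 + 2.3j, 0.7 - 2.3j. RHP poles (Re>0): 2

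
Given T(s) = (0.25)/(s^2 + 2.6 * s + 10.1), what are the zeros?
Numerator is a nonzero constant (0.25) → Zeros: none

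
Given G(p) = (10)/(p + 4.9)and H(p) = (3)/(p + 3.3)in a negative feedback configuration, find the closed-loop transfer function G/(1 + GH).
Closed-loop T = G/(1+GH).
Numerator: G_num * H_den = 10*p + 33.
Denominator: G_den * H_den + G_num * H_num = (p^2 + 8.2*p + 16.17) + (30) = p^2 + 8.2*p + 46.17.
T(p) = (10*p + 33)/(p^2 + 8.2*p + 46.17)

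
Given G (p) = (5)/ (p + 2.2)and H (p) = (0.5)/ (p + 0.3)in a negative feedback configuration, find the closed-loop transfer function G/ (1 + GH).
Closed-loop T = G/(1+GH).
Numerator: G_num * H_den = 5*p + 1.5.
Denominator: G_den * H_den + G_num * H_num = (p^2 + 2.5*p + 0.66) + (2.5) = p^2 + 2.5*p + 3.16.
T(p) = (5*p + 1.5)/(p^2 + 2.5*p + 3.16)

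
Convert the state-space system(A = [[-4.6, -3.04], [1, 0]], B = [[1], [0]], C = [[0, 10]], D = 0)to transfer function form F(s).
F(s) = C(sI - A)⁻¹B + D.
Characteristic polynomial det(sI - A) = s^2 + 4.6*s + 3.04.
Numerator from C·adj(sI-A)·B + D·det(sI-A) = 10.
F(s) = (10)/(s^2 + 4.6*s + 3.04)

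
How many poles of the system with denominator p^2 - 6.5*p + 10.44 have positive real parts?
p^2 - 6.5*p + 10.44 = (p - 2.9)(p - 3.6). Poles: 2.9, 3.6. RHP poles (Re>0): 2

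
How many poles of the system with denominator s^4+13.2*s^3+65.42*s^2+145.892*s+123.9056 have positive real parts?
s^4 + 13.2*s^3 + 65.42*s^2 + 145.892*s + 123.9056 = (s + 2.8)(s + 4.6)(s^2 + 5.8*s + 9.62). Poles: -2.8, -2.9 + 1.1j, -2.9 - 1.1j, -4.6. RHP poles (Re>0): 0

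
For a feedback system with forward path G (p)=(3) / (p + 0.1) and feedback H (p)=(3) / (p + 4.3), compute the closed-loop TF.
Closed-loop T = G/(1+GH).
Numerator: G_num * H_den = 3*p + 12.9.
Denominator: G_den * H_den + G_num * H_num = (p^2 + 4.4*p + 0.43) + (9) = p^2 + 4.4*p + 9.43.
T(p) = (3*p + 12.9)/(p^2 + 4.4*p + 9.43)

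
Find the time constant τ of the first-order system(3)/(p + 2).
First-order system: τ = -1/pole. Pole = -2. τ = -1/(-2) = 0.5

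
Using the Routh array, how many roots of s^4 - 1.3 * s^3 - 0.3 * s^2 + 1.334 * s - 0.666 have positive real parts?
Routh array:
s^4: [1, -0.3, -0.666]; s^3: [-1.3, 1.334]; s^2: [0.726154, -0.666]; s^1: [0.141691]; s^0: [-0.666]
First column: [1, -1.3, 0.726154, 0.141691, -0.666]. Sign changes = RHP roots = 3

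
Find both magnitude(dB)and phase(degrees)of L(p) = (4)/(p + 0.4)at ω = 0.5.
Substitute p = j*0.5: L(j0.5) = 3.90244 - 4.87805j.
|L| = 20*log₁₀(sqrt(Re²+Im²)) = 15.91 dB.
∠L = atan2(Im, Re) = -51.34°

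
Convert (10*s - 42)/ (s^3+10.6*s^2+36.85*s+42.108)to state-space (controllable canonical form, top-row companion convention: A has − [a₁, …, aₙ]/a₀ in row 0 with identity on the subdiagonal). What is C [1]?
Reachable canonical form: C = numerator coefficients (right-aligned, zero-padded to length n).
num = 10*s - 42, C = [[0, 10, -42]].
C[1] = 10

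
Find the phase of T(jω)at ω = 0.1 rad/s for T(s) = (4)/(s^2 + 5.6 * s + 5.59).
Substitute s = j*0.1: T(j0.1) = 0.709698 - 0.0712242j.
∠T(j0.1) = atan2(Im, Re) = atan2(-0.0712242, 0.709698) = -5.73°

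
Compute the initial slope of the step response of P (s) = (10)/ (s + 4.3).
IVT: y'(0⁺) = lim_{s→∞} s²·Y(s) = lim_{s→∞} s·P(s).
deg(num) = 0, deg(den) = 1, relative degree = 1, so s·P(s) → (leading num)/(leading den) = 10/1 = 10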